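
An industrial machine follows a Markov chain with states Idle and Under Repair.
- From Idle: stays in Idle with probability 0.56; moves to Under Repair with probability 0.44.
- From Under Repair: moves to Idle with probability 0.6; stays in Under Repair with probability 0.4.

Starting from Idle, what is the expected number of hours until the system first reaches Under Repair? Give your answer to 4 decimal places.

2.2727

Let t(s) be the expected number of hours to first reach Under Repair from state s, with t(Under Repair) = 0. Conditioning on the first hour:
t(Idle) = 1 + 0.56·t(Idle)
Solving: t(Idle) = 2.2727.
Expected hours from Idle to Under Repair: 2.2727.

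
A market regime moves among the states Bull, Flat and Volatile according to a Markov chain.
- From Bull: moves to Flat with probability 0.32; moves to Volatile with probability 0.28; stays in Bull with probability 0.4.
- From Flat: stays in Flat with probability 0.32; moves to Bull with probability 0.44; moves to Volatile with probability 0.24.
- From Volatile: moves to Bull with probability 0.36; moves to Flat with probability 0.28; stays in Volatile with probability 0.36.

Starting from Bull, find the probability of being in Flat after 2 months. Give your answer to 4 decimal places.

0.3088

Sum over the intermediate state after 1 month:
P = P(Bull→Bull)·P(Bull→Flat) + P(Bull→Flat)·P(Flat→Flat) + P(Bull→Volatile)·P(Volatile→Flat)
  = 0.4×0.32 + 0.32×0.32 + 0.28×0.28
  = 0.1280 + 0.1024 + 0.0784 = 0.3088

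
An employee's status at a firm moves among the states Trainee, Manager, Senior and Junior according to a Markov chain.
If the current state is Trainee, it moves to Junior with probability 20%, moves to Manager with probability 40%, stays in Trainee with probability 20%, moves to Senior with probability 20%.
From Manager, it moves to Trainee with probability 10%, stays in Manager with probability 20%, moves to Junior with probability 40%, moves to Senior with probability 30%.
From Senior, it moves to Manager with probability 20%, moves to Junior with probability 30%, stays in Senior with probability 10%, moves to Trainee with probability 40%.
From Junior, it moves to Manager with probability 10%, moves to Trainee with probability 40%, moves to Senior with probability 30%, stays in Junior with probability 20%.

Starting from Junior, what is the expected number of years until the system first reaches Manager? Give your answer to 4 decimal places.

4.5000

Let t(s) be the expected number of years to first reach Manager from state s, with t(Manager) = 0. Conditioning on the first year:
t(Trainee) = 1 + 0.2·t(Trainee) + 0.2·t(Senior) + 0.2·t(Junior)
t(Senior) = 1 + 0.4·t(Trainee) + 0.1·t(Senior) + 0.3·t(Junior)
t(Junior) = 1 + 0.4·t(Trainee) + 0.3·t(Senior) + 0.2·t(Junior)
Solving: t(Trainee) = 3.4063, t(Senior) = 4.1250, t(Junior) = 4.5000.
Expected years from Junior to Manager: 4.5000.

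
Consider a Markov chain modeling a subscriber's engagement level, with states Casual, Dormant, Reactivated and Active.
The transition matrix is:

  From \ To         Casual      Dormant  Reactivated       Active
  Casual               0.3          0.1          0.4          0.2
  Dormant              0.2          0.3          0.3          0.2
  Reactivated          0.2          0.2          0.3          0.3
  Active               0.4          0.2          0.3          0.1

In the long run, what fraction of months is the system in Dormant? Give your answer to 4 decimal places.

Let the stationary distribution be π with π = πP and π_1 + π_2 + π_3 + π_4 = 1.
π_1 = 0.3·π_1 + 0.2·π_2 + 0.2·π_3 + 0.4·π_4
π_2 = 0.1·π_1 + 0.3·π_2 + 0.2·π_3 + 0.2·π_4
π_3 = 0.4·π_1 + 0.3·π_2 + 0.3·π_3 + 0.3·π_4
Solving with the normalization constraint gives π = (0.2692, 0.1923, 0.3269, 0.2115).
So the stationary probability of Dormant is 0.1923.

0.1923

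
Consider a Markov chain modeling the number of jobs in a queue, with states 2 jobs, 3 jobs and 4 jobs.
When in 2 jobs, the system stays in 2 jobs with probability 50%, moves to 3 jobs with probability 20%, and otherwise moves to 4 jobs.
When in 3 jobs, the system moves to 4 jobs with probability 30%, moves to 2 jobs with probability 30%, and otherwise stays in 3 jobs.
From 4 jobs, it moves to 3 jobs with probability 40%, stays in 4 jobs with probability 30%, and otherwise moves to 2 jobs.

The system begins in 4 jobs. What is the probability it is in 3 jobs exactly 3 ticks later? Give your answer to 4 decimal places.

0.3280

Propagate the distribution vector 3 ticks from 4 jobs.
After 0 ticks: (0.0000, 0.0000, 1.0000)
After 1 tick: (0.3000, 0.4000, 0.3000)
After 2 ticks: (0.3600, 0.3400, 0.3000)
After 3 ticks: (0.3720, 0.3280, 0.3000)
P(in 3 jobs after 3 ticks) = 0.3280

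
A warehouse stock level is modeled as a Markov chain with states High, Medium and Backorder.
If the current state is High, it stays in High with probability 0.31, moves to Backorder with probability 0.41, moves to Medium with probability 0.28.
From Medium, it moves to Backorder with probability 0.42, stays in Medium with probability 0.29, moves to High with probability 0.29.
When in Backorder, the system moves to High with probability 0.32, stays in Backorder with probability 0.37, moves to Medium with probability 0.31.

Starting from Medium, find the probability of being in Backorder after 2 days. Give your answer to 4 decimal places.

Sum over the intermediate state after 1 day:
P = P(Medium→High)·P(High→Backorder) + P(Medium→Medium)·P(Medium→Backorder) + P(Medium→Backorder)·P(Backorder→Backorder)
  = 0.29×0.41 + 0.29×0.42 + 0.42×0.37
  = 0.1189 + 0.1218 + 0.1554 = 0.3961

0.3961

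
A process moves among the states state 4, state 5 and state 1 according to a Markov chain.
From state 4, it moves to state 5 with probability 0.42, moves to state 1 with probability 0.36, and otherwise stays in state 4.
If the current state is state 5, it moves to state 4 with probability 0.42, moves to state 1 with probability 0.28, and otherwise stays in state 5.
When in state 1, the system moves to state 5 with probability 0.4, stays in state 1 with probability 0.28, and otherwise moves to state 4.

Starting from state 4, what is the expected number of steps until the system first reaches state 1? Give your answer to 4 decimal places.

Let t(s) be the expected number of steps to first reach state 1 from state s, with t(state 1) = 0. Conditioning on the first step:
t(state 4) = 1 + 0.22·t(state 4) + 0.42·t(state 5)
t(state 5) = 1 + 0.42·t(state 4) + 0.3·t(state 5)
Solving: t(state 4) = 3.0303, t(state 5) = 3.2468.
Expected steps from state 4 to state 1: 3.0303.

3.0303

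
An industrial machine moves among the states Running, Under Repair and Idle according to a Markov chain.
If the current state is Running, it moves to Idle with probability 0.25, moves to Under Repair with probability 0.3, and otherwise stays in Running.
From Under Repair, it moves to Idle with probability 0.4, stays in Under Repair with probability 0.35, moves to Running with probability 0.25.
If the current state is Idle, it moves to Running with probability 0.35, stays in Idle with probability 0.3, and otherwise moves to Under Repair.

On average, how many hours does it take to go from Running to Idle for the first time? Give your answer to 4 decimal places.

3.3628

Let t(s) be the expected number of hours to first reach Idle from state s, with t(Idle) = 0. Conditioning on the first hour:
t(Running) = 1 + 0.45·t(Running) + 0.3·t(Under Repair)
t(Under Repair) = 1 + 0.25·t(Running) + 0.35·t(Under Repair)
Solving: t(Running) = 3.3628, t(Under Repair) = 2.8319.
Expected hours from Running to Idle: 3.3628.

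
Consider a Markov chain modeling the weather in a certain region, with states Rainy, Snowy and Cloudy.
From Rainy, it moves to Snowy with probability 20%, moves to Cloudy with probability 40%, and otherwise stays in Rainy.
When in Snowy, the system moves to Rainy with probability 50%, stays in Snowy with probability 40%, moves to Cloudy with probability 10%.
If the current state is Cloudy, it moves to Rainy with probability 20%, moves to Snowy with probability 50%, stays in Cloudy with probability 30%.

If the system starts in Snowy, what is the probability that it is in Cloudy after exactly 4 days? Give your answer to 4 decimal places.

0.2691

Propagate the distribution vector 4 days from Snowy.
After 0 days: (0.0000, 1.0000, 0.0000)
After 1 day: (0.5000, 0.4000, 0.1000)
After 2 days: (0.4200, 0.3100, 0.2700)
After 3 days: (0.3770, 0.3430, 0.2800)
After 4 days: (0.3783, 0.3526, 0.2691)
P(in Cloudy after 4 days) = 0.2691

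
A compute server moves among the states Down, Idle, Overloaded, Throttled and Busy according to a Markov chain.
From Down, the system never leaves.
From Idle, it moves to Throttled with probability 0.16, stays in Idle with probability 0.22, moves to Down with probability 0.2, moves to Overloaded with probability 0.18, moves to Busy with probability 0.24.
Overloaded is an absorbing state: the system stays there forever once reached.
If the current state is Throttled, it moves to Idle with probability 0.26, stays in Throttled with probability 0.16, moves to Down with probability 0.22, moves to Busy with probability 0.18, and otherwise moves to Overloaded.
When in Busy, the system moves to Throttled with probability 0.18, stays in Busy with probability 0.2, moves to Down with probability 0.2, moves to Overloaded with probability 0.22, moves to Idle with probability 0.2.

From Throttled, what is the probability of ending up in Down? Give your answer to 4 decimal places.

Let h(s) be the probability of absorption at Down starting from transient state s. Then h(Down) = 1 and h(Overloaded) = 0. By first-step analysis:
h(Idle) = 0.2·1 + 0.22·h(Idle) + 0.18·0 + 0.16·h(Throttled) + 0.24·h(Busy)
h(Throttled) = 0.22·1 + 0.26·h(Idle) + 0.18·0 + 0.16·h(Throttled) + 0.18·h(Busy)
h(Busy) = 0.2·1 + 0.2·h(Idle) + 0.22·0 + 0.18·h(Throttled) + 0.2·h(Busy)
Solving: h(Idle) = 0.5184, h(Throttled) = 0.5292, h(Busy) = 0.4987.
Starting from Throttled, the probability is 0.5292.

0.5292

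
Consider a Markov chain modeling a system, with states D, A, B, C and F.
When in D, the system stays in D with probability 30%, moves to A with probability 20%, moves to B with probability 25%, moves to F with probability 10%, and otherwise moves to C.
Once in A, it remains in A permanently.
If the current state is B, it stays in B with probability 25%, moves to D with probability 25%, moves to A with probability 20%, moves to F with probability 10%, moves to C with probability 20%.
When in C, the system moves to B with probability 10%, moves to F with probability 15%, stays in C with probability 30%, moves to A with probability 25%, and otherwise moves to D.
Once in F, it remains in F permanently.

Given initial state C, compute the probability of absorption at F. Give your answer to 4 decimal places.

Let h(s) be the probability of absorption at F starting from transient state s. Then h(F) = 1 and h(A) = 0. By first-step analysis:
h(D) = 0.3·h(D) + 0.2·0 + 0.25·h(B) + 0.15·h(C) + 0.1·1
h(B) = 0.25·h(D) + 0.2·0 + 0.25·h(B) + 0.2·h(C) + 0.1·1
h(C) = 0.2·h(D) + 0.25·0 + 0.1·h(B) + 0.3·h(C) + 0.15·1
Solving: h(D) = 0.3432, h(B) = 0.3441, h(C) = 0.3615.
Starting from C, the probability is 0.3615.

0.3615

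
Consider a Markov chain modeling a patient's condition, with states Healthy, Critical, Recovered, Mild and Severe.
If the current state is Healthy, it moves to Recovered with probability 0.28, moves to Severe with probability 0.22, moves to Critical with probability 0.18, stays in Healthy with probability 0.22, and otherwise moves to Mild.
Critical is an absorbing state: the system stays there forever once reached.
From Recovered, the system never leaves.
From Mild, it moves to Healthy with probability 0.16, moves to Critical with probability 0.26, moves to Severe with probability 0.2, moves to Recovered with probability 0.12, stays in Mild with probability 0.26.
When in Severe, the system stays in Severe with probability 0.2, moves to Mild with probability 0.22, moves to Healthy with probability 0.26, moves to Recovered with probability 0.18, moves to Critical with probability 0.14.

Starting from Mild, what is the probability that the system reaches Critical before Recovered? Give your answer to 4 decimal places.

0.5747

Let h(s) be the probability of absorption at Critical starting from transient state s. Then h(Critical) = 1 and h(Recovered) = 0. By first-step analysis:
h(Healthy) = 0.22·h(Healthy) + 0.18·1 + 0.28·0 + 0.1·h(Mild) + 0.22·h(Severe)
h(Mild) = 0.16·h(Healthy) + 0.26·1 + 0.12·0 + 0.26·h(Mild) + 0.2·h(Severe)
h(Severe) = 0.26·h(Healthy) + 0.14·1 + 0.18·0 + 0.22·h(Mild) + 0.2·h(Severe)
Solving: h(Healthy) = 0.4386, h(Mild) = 0.5747, h(Severe) = 0.4756.
Starting from Mild, the probability is 0.5747.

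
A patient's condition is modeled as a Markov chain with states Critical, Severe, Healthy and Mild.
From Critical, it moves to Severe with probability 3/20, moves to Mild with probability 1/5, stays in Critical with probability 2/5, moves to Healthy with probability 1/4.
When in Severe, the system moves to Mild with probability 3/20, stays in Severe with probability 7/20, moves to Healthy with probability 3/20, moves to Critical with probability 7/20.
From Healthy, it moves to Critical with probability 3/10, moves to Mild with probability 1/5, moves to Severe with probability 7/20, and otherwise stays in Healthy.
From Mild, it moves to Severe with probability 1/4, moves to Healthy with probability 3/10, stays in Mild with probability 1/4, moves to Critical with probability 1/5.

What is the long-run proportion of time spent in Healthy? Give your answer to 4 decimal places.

0.2121

Let the stationary distribution be π with π = πP and π_1 + π_2 + π_3 + π_4 = 1.
π_1 = 0.4·π_1 + 0.35·π_2 + 0.3·π_3 + 0.2·π_4
π_2 = 0.15·π_1 + 0.35·π_2 + 0.35·π_3 + 0.25·π_4
π_3 = 0.25·π_1 + 0.15·π_2 + 0.15·π_3 + 0.3·π_4
Solving with the normalization constraint gives π = (0.3262, 0.2651, 0.2121, 0.1966).
So the stationary probability of Healthy is 0.2121.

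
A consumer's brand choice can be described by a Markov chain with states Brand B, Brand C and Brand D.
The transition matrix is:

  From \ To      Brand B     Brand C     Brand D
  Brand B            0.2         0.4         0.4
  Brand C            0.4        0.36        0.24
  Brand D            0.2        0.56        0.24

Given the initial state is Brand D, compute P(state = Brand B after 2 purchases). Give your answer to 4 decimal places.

Sum over the intermediate state after 1 purchase:
P = P(Brand D→Brand B)·P(Brand B→Brand B) + P(Brand D→Brand C)·P(Brand C→Brand B) + P(Brand D→Brand D)·P(Brand D→Brand B)
  = 0.2×0.2 + 0.56×0.4 + 0.24×0.2
  = 0.0400 + 0.2240 + 0.0480 = 0.3120

0.3120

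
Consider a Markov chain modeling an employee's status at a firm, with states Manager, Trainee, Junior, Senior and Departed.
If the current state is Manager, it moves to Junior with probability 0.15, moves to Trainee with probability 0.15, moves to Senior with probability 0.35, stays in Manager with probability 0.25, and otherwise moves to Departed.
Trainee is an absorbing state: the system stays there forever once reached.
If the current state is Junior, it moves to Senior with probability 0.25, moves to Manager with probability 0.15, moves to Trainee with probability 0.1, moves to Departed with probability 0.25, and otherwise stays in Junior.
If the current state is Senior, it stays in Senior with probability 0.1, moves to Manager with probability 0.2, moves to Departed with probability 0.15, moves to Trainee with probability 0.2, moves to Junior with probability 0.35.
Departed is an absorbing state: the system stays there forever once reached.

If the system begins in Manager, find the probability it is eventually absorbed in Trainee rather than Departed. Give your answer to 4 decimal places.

0.5084

Let h(s) be the probability of absorption at Trainee starting from transient state s. Then h(Trainee) = 1 and h(Departed) = 0. By first-step analysis:
h(Manager) = 0.25·h(Manager) + 0.15·1 + 0.15·h(Junior) + 0.35·h(Senior) + 0.1·0
h(Junior) = 0.15·h(Manager) + 0.1·1 + 0.25·h(Junior) + 0.25·h(Senior) + 0.25·0
h(Senior) = 0.2·h(Manager) + 0.2·1 + 0.35·h(Junior) + 0.1·h(Senior) + 0.15·0
Solving: h(Manager) = 0.5084, h(Junior) = 0.3984, h(Senior) = 0.4901.
Starting from Manager, the probability is 0.5084.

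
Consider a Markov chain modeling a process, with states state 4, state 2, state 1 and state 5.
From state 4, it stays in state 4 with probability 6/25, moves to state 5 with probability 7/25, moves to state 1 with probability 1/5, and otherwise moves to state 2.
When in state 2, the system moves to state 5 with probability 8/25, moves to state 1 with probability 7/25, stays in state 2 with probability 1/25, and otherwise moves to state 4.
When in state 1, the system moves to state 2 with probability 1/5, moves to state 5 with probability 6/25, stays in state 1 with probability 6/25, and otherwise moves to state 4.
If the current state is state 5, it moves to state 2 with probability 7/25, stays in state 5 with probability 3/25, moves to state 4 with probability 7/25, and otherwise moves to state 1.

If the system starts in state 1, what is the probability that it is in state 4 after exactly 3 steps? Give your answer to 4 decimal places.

Propagate the distribution vector 3 steps from state 1.
After 0 steps: (0.0000, 0.0000, 1.0000, 0.0000)
After 1 step: (0.3200, 0.2000, 0.2400, 0.2400)
After 2 steps: (0.2928, 0.2128, 0.2544, 0.2400)
After 3 steps: (0.2955, 0.2086, 0.2560, 0.2399)
P(in state 4 after 3 steps) = 0.2955

0.2955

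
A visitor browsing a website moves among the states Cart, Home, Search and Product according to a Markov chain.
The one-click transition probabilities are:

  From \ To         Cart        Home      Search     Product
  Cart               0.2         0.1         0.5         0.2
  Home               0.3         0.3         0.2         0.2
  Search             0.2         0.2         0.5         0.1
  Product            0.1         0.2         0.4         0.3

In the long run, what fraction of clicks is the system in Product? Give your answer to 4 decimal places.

Let the stationary distribution be π with π = πP and π_1 + π_2 + π_3 + π_4 = 1.
π_1 = 0.2·π_1 + 0.3·π_2 + 0.2·π_3 + 0.1·π_4
π_2 = 0.1·π_1 + 0.3·π_2 + 0.2·π_3 + 0.2·π_4
π_3 = 0.5·π_1 + 0.2·π_2 + 0.5·π_3 + 0.4·π_4
Solving with the normalization constraint gives π = (0.2024, 0.1997, 0.4226, 0.1753).
So the stationary probability of Product is 0.1753.

0.1753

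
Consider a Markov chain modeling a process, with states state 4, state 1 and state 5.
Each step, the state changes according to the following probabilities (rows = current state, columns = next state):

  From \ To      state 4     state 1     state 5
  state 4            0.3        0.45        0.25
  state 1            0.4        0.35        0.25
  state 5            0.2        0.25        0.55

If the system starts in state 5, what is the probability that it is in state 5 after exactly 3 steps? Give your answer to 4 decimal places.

Propagate the distribution vector 3 steps from state 5.
After 0 steps: (0.0000, 0.0000, 1.0000)
After 1 step: (0.2000, 0.2500, 0.5500)
After 2 steps: (0.2700, 0.3150, 0.4150)
After 3 steps: (0.2900, 0.3355, 0.3745)
P(in state 5 after 3 steps) = 0.3745

0.3745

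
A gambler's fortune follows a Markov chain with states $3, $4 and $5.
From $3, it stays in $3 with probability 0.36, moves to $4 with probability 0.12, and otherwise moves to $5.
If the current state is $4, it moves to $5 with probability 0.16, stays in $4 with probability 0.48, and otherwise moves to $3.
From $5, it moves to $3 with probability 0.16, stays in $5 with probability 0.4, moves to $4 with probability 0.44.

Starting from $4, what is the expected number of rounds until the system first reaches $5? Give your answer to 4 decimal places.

Let t(s) be the expected number of rounds to first reach $5 from state s, with t($5) = 0. Conditioning on the first round:
t($3) = 1 + 0.36·t($3) + 0.12·t($4)
t($4) = 1 + 0.36·t($3) + 0.48·t($4)
Solving: t($3) = 2.2099, t($4) = 3.4530.
Expected rounds from $4 to $5: 3.4530.

3.4530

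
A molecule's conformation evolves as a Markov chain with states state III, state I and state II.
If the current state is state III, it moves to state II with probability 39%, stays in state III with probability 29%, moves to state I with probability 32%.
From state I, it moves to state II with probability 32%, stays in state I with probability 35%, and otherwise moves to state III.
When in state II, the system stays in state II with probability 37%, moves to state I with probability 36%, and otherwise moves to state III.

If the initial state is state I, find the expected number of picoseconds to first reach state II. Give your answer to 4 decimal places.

2.9222

Let t(s) be the expected number of picoseconds to first reach state II from state s, with t(state II) = 0. Conditioning on the first picosecond:
t(state III) = 1 + 0.29·t(state III) + 0.32·t(state I)
t(state I) = 1 + 0.33·t(state III) + 0.35·t(state I)
Solving: t(state III) = 2.7255, t(state I) = 2.9222.
Expected picoseconds from state I to state II: 2.9222.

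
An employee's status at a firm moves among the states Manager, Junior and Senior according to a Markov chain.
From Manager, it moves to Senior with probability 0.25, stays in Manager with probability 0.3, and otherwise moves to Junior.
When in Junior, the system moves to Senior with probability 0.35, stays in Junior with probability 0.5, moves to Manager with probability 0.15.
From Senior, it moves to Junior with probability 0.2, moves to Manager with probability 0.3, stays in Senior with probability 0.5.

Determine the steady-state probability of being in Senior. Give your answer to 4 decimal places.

Let the stationary distribution be π with π = πP and π_1 + π_2 + π_3 = 1.
π_1 = 0.3·π_1 + 0.15·π_2 + 0.3·π_3
π_2 = 0.45·π_1 + 0.5·π_2 + 0.2·π_3
Solving with the normalization constraint gives π = (0.2441, 0.3729, 0.3831).
So the stationary probability of Senior is 0.3831.

0.3831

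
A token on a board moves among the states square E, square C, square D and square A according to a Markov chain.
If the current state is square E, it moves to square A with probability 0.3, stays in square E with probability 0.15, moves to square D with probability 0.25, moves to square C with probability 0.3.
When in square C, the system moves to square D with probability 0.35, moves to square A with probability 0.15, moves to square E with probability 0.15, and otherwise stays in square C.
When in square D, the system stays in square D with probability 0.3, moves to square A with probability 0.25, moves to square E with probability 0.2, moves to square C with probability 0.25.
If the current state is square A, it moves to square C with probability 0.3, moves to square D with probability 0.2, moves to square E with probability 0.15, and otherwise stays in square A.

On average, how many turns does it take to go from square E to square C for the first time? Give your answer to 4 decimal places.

Let t(s) be the expected number of turns to first reach square C from state s, with t(square C) = 0. Conditioning on the first turn:
t(square E) = 1 + 0.15·t(square E) + 0.25·t(square D) + 0.3·t(square A)
t(square D) = 1 + 0.2·t(square E) + 0.3·t(square D) + 0.25·t(square A)
t(square A) = 1 + 0.15·t(square E) + 0.2·t(square D) + 0.35·t(square A)
Solving: t(square E) = 3.4766, t(square D) = 3.6601, t(square A) = 3.4669.
Expected turns from square E to square C: 3.4766.

3.4766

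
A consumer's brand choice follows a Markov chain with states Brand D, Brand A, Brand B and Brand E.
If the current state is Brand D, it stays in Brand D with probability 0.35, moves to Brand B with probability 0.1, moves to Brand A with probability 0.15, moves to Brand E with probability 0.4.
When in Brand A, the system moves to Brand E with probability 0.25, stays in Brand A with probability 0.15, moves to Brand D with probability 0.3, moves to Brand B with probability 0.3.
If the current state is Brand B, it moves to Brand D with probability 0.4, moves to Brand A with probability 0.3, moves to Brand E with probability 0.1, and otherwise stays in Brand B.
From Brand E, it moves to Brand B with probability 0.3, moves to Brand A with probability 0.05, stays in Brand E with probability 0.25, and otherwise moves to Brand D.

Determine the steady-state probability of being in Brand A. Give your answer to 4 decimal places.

Let the stationary distribution be π with π = πP and π_1 + π_2 + π_3 + π_4 = 1.
π_1 = 0.35·π_1 + 0.3·π_2 + 0.4·π_3 + 0.4·π_4
π_2 = 0.15·π_1 + 0.15·π_2 + 0.3·π_3 + 0.05·π_4
π_3 = 0.1·π_1 + 0.3·π_2 + 0.2·π_3 + 0.3·π_4
Solving with the normalization constraint gives π = (0.3663, 0.1535, 0.2061, 0.2740).
So the stationary probability of Brand A is 0.1535.

0.1535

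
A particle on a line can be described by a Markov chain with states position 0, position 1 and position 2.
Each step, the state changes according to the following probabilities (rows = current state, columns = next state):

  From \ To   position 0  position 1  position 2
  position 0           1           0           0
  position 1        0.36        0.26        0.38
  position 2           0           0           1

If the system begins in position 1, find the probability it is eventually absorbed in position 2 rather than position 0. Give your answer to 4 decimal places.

0.5135

Let h(s) be the probability of absorption at position 2 starting from transient state s. Then h(position 2) = 1 and h(position 0) = 0. By first-step analysis:
h(position 1) = 0.36·0 + 0.26·h(position 1) + 0.38·1
Solving: h(position 1) = 0.5135.
Starting from position 1, the probability is 0.5135.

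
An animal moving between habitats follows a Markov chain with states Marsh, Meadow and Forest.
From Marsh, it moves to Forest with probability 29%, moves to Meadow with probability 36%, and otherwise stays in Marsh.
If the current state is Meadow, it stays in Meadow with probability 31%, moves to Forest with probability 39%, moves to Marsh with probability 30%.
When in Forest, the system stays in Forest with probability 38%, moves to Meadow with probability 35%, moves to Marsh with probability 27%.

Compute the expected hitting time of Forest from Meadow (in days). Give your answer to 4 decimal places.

2.7900

Let t(s) be the expected number of days to first reach Forest from state s, with t(Forest) = 0. Conditioning on the first day:
t(Marsh) = 1 + 0.35·t(Marsh) + 0.36·t(Meadow)
t(Meadow) = 1 + 0.3·t(Marsh) + 0.31·t(Meadow)
Solving: t(Marsh) = 3.0837, t(Meadow) = 2.7900.
Expected days from Meadow to Forest: 2.7900.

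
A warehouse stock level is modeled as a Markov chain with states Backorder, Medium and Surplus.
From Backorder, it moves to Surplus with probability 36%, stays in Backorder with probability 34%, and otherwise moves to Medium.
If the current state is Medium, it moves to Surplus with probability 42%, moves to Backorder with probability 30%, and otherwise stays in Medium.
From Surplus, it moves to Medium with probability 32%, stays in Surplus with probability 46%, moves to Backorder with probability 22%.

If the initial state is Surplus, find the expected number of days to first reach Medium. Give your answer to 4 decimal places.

3.1746

Let t(s) be the expected number of days to first reach Medium from state s, with t(Medium) = 0. Conditioning on the first day:
t(Backorder) = 1 + 0.34·t(Backorder) + 0.36·t(Surplus)
t(Surplus) = 1 + 0.22·t(Backorder) + 0.46·t(Surplus)
Solving: t(Backorder) = 3.2468, t(Surplus) = 3.1746.
Expected days from Surplus to Medium: 3.1746.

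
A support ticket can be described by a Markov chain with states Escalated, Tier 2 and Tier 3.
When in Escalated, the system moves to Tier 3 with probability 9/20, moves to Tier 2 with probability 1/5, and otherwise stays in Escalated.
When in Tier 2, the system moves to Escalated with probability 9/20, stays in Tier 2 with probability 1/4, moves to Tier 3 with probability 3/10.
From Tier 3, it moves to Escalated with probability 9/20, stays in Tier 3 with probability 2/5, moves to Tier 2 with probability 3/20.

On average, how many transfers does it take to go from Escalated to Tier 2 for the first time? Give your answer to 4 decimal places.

Let t(s) be the expected number of transfers to first reach Tier 2 from state s, with t(Tier 2) = 0. Conditioning on the first transfer:
t(Escalated) = 1 + 0.35·t(Escalated) + 0.45·t(Tier 3)
t(Tier 3) = 1 + 0.45·t(Escalated) + 0.4·t(Tier 3)
Solving: t(Escalated) = 5.6000, t(Tier 3) = 5.8667.
Expected transfers from Escalated to Tier 2: 5.6000.

5.6000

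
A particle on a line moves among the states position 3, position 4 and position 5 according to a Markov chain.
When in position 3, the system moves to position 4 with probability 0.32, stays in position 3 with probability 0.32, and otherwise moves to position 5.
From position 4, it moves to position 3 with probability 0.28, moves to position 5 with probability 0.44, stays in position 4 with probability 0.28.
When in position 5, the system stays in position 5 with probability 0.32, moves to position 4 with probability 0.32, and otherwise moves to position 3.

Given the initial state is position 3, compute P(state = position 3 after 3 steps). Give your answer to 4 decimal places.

Propagate the distribution vector 3 steps from position 3.
After 0 steps: (1.0000, 0.0000, 0.0000)
After 1 step: (0.3200, 0.3200, 0.3600)
After 2 steps: (0.3216, 0.3072, 0.3712)
After 3 steps: (0.3226, 0.3077, 0.3697)
P(in position 3 after 3 steps) = 0.3226

0.3226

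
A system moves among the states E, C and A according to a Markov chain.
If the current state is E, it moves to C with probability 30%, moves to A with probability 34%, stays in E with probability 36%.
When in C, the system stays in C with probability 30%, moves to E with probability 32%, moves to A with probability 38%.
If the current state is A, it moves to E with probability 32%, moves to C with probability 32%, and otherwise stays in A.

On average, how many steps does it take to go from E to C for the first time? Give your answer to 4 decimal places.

Let t(s) be the expected number of steps to first reach C from state s, with t(C) = 0. Conditioning on the first step:
t(E) = 1 + 0.36·t(E) + 0.34·t(A)
t(A) = 1 + 0.32·t(E) + 0.36·t(A)
Solving: t(E) = 3.2580, t(A) = 3.1915.
Expected steps from E to C: 3.2580.

3.2580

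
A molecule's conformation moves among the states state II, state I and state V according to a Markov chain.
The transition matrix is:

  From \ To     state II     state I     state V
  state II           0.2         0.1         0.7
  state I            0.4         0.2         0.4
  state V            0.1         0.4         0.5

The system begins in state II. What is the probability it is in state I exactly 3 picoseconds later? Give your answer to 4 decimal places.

0.2910

Propagate the distribution vector 3 picoseconds from state II.
After 0 picoseconds: (1.0000, 0.0000, 0.0000)
After 1 picosecond: (0.2000, 0.1000, 0.7000)
After 2 picoseconds: (0.1500, 0.3200, 0.5300)
After 3 picoseconds: (0.2110, 0.2910, 0.4980)
P(in state I after 3 picoseconds) = 0.2910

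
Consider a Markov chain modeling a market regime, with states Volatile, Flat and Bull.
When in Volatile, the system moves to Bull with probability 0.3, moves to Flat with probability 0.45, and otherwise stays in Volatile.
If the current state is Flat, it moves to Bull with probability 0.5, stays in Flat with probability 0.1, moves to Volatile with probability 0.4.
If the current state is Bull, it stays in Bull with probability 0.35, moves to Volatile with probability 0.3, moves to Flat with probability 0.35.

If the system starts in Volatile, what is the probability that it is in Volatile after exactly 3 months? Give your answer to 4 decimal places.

Propagate the distribution vector 3 months from Volatile.
After 0 months: (1.0000, 0.0000, 0.0000)
After 1 month: (0.2500, 0.4500, 0.3000)
After 2 months: (0.3325, 0.2625, 0.4050)
After 3 months: (0.3096, 0.3176, 0.3728)
P(in Volatile after 3 months) = 0.3096

0.3096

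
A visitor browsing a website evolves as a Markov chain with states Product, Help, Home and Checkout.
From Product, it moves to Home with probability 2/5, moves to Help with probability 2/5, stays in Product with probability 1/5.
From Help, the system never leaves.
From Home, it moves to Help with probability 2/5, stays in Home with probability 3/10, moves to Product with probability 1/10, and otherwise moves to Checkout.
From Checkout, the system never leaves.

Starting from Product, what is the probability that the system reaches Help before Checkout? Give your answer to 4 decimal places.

0.8462

Let h(s) be the probability of absorption at Help starting from transient state s. Then h(Help) = 1 and h(Checkout) = 0. By first-step analysis:
h(Product) = 0.2·h(Product) + 0.4·1 + 0.4·h(Home)
h(Home) = 0.1·h(Product) + 0.4·1 + 0.3·h(Home) + 0.2·0
Solving: h(Product) = 0.8462, h(Home) = 0.6923.
Starting from Product, the probability is 0.8462.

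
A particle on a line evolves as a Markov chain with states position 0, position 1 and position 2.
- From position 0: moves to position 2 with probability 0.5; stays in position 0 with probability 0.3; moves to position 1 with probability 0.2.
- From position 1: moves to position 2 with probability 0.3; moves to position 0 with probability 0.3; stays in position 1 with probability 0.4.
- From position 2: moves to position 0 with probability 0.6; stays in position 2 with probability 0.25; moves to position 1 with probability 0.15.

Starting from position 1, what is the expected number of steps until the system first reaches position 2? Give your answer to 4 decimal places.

Let t(s) be the expected number of steps to first reach position 2 from state s, with t(position 2) = 0. Conditioning on the first step:
t(position 0) = 1 + 0.3·t(position 0) + 0.2·t(position 1)
t(position 1) = 1 + 0.3·t(position 0) + 0.4·t(position 1)
Solving: t(position 0) = 2.2222, t(position 1) = 2.7778.
Expected steps from position 1 to position 2: 2.7778.

2.7778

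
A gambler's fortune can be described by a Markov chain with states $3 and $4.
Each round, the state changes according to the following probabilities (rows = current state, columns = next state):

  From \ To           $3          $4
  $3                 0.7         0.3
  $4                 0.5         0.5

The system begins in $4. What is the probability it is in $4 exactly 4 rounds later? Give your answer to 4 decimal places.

Propagate the distribution vector 4 rounds from $4.
After 0 rounds: (0.0000, 1.0000)
After 1 round: (0.5000, 0.5000)
After 2 rounds: (0.6000, 0.4000)
After 3 rounds: (0.6200, 0.3800)
After 4 rounds: (0.6240, 0.3760)
P(in $4 after 4 rounds) = 0.3760

0.3760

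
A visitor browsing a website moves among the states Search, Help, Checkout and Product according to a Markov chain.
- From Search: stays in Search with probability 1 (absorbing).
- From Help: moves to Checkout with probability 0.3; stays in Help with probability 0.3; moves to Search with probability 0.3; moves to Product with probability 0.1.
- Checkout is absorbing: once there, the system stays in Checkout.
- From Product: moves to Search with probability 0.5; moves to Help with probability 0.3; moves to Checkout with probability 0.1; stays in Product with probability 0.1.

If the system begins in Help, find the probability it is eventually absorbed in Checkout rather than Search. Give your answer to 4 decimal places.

Let h(s) be the probability of absorption at Checkout starting from transient state s. Then h(Checkout) = 1 and h(Search) = 0. By first-step analysis:
h(Help) = 0.3·0 + 0.3·h(Help) + 0.3·1 + 0.1·h(Product)
h(Product) = 0.5·0 + 0.3·h(Help) + 0.1·1 + 0.1·h(Product)
Solving: h(Help) = 0.4667, h(Product) = 0.2667.
Starting from Help, the probability is 0.4667.

0.4667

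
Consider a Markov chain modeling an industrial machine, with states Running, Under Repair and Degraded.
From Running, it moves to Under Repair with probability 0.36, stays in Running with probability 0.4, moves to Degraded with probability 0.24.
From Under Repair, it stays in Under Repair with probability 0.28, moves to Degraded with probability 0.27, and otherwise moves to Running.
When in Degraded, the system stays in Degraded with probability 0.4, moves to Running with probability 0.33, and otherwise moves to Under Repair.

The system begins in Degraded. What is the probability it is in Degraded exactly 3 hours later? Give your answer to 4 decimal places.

Propagate the distribution vector 3 hours from Degraded.
After 0 hours: (0.0000, 0.0000, 1.0000)
After 1 hour: (0.3300, 0.2700, 0.4000)
After 2 hours: (0.3855, 0.3024, 0.3121)
After 3 hours: (0.3933, 0.3077, 0.2990)
P(in Degraded after 3 hours) = 0.2990

0.2990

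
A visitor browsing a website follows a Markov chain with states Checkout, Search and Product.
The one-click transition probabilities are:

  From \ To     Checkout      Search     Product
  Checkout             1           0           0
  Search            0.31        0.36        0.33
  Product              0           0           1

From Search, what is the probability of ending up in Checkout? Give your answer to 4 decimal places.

Let h(s) be the probability of absorption at Checkout starting from transient state s. Then h(Checkout) = 1 and h(Product) = 0. By first-step analysis:
h(Search) = 0.31·1 + 0.36·h(Search) + 0.33·0
Solving: h(Search) = 0.4844.
Starting from Search, the probability is 0.4844.

0.4844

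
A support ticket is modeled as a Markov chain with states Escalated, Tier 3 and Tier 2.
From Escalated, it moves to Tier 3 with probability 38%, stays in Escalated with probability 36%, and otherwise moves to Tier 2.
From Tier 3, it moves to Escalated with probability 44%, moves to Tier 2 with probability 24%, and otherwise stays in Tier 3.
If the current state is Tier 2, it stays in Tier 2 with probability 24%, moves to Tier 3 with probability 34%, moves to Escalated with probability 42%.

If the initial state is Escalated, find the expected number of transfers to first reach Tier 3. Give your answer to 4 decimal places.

Let t(s) be the expected number of transfers to first reach Tier 3 from state s, with t(Tier 3) = 0. Conditioning on the first transfer:
t(Escalated) = 1 + 0.36·t(Escalated) + 0.26·t(Tier 2)
t(Tier 2) = 1 + 0.42·t(Escalated) + 0.24·t(Tier 2)
Solving: t(Escalated) = 2.7041, t(Tier 2) = 2.8102.
Expected transfers from Escalated to Tier 3: 2.7041.

2.7041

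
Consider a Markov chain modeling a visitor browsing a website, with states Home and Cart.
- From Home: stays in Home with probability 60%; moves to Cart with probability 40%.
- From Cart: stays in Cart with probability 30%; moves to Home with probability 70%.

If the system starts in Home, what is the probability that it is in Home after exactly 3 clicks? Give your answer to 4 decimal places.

Propagate the distribution vector 3 clicks from Home.
After 0 clicks: (1.0000, 0.0000)
After 1 click: (0.6000, 0.4000)
After 2 clicks: (0.6400, 0.3600)
After 3 clicks: (0.6360, 0.3640)
P(in Home after 3 clicks) = 0.6360

0.6360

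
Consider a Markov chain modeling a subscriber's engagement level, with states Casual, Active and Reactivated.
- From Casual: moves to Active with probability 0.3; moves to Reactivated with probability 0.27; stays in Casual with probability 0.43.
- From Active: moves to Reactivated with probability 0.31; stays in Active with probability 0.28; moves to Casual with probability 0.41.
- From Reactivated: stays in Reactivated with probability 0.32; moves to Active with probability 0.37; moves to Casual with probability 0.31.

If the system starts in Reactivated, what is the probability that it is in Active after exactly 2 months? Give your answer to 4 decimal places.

0.3150

Sum over the intermediate state after 1 month:
P = P(Reactivated→Casual)·P(Casual→Active) + P(Reactivated→Active)·P(Active→Active) + P(Reactivated→Reactivated)·P(Reactivated→Active)
  = 0.31×0.3 + 0.37×0.28 + 0.32×0.37
  = 0.0930 + 0.1036 + 0.1184 = 0.3150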